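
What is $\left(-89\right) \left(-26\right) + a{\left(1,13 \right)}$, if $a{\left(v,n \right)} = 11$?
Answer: $2325$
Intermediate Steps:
$\left(-89\right) \left(-26\right) + a{\left(1,13 \right)} = \left(-89\right) \left(-26\right) + 11 = 2314 + 11 = 2325$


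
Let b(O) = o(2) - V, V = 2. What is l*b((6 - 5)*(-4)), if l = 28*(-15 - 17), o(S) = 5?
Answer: -2688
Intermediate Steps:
b(O) = 3 (b(O) = 5 - 1*2 = 5 - 2 = 3)
l = -896 (l = 28*(-32) = -896)
l*b((6 - 5)*(-4)) = -896*3 = -2688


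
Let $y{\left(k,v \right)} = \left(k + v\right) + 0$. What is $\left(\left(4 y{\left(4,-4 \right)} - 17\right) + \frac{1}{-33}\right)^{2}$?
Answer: $\frac{315844}{1089} \approx 290.03$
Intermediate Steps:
$y{\left(k,v \right)} = k + v$
$\left(\left(4 y{\left(4,-4 \right)} - 17\right) + \frac{1}{-33}\right)^{2} = \left(\left(4 \left(4 - 4\right) - 17\right) + \frac{1}{-33}\right)^{2} = \left(\left(4 \cdot 0 - 17\right) - \frac{1}{33}\right)^{2} = \left(\left(0 - 17\right) - \frac{1}{33}\right)^{2} = \left(-17 - \frac{1}{33}\right)^{2} = \left(- \frac{562}{33}\right)^{2} = \frac{315844}{1089}$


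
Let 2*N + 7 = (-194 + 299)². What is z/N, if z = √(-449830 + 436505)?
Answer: 5*I*√533/5509 ≈ 0.020954*I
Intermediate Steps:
z = 5*I*√533 (z = √(-13325) = 5*I*√533 ≈ 115.43*I)
N = 5509 (N = -7/2 + (-194 + 299)²/2 = -7/2 + (½)*105² = -7/2 + (½)*11025 = -7/2 + 11025/2 = 5509)
z/N = (5*I*√533)/5509 = (5*I*√533)*(1/5509) = 5*I*√533/5509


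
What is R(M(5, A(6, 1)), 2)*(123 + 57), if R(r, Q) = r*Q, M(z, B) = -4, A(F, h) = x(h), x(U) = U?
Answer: -1440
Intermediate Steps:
A(F, h) = h
R(r, Q) = Q*r
R(M(5, A(6, 1)), 2)*(123 + 57) = (2*(-4))*(123 + 57) = -8*180 = -1440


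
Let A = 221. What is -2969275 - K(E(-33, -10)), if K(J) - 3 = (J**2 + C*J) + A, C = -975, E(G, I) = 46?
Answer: -2926765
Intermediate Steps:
K(J) = 224 + J**2 - 975*J (K(J) = 3 + ((J**2 - 975*J) + 221) = 3 + (221 + J**2 - 975*J) = 224 + J**2 - 975*J)
-2969275 - K(E(-33, -10)) = -2969275 - (224 + 46**2 - 975*46) = -2969275 - (224 + 2116 - 44850) = -2969275 - 1*(-42510) = -2969275 + 42510 = -2926765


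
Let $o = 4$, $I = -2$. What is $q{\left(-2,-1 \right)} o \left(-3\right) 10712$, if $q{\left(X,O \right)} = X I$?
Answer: $-514176$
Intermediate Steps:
$q{\left(X,O \right)} = - 2 X$ ($q{\left(X,O \right)} = X \left(-2\right) = - 2 X$)
$q{\left(-2,-1 \right)} o \left(-3\right) 10712 = \left(-2\right) \left(-2\right) 4 \left(-3\right) 10712 = 4 \cdot 4 \left(-3\right) 10712 = 16 \left(-3\right) 10712 = \left(-48\right) 10712 = -514176$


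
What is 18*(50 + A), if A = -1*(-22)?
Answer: 1296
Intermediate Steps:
A = 22
18*(50 + A) = 18*(50 + 22) = 18*72 = 1296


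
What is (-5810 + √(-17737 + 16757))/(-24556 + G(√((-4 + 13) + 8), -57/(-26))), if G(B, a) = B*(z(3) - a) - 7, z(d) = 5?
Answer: 96472656280/407858404451 + 11027380*√17/407858404451 - 232464232*I*√5/407858404451 - 26572*I*√85/407858404451 ≈ 0.23665 - 0.0012751*I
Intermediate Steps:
G(B, a) = -7 + B*(5 - a) (G(B, a) = B*(5 - a) - 7 = -7 + B*(5 - a))
(-5810 + √(-17737 + 16757))/(-24556 + G(√((-4 + 13) + 8), -57/(-26))) = (-5810 + √(-17737 + 16757))/(-24556 + (-7 + 5*√((-4 + 13) + 8) - √((-4 + 13) + 8)*(-57/(-26)))) = (-5810 + √(-980))/(-24556 + (-7 + 5*√(9 + 8) - √(9 + 8)*(-57*(-1/26)))) = (-5810 + 14*I*√5)/(-24556 + (-7 + 5*√17 - 1*√17*57/26)) = (-5810 + 14*I*√5)/(-24556 + (-7 + 5*√17 - 57*√17/26)) = (-5810 + 14*I*√5)/(-24556 + (-7 + 73*√17/26)) = (-5810 + 14*I*√5)/(-24563 + 73*√17/26)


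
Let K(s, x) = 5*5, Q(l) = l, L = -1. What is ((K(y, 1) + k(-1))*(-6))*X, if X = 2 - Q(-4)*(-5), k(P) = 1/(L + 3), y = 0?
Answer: 2754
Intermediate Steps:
K(s, x) = 25
k(P) = ½ (k(P) = 1/(-1 + 3) = 1/2 = ½)
X = -18 (X = 2 - (-4)*(-5) = 2 - 1*20 = 2 - 20 = -18)
((K(y, 1) + k(-1))*(-6))*X = ((25 + ½)*(-6))*(-18) = ((51/2)*(-6))*(-18) = -153*(-18) = 2754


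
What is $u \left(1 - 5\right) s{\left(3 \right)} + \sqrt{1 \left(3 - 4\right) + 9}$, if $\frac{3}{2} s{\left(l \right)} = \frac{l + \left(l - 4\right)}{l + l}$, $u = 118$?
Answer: $- \frac{944}{9} + 2 \sqrt{2} \approx -102.06$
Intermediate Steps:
$s{\left(l \right)} = \frac{-4 + 2 l}{3 l}$ ($s{\left(l \right)} = \frac{2 \frac{l + \left(l - 4\right)}{l + l}}{3} = \frac{2 \frac{l + \left(l - 4\right)}{2 l}}{3} = \frac{2 \left(l + \left(-4 + l\right)\right) \frac{1}{2 l}}{3} = \frac{2 \left(-4 + 2 l\right) \frac{1}{2 l}}{3} = \frac{2 \frac{-4 + 2 l}{2 l}}{3} = \frac{-4 + 2 l}{3 l}$)
$u \left(1 - 5\right) s{\left(3 \right)} + \sqrt{1 \left(3 - 4\right) + 9} = 118 \left(1 - 5\right) \frac{2 \left(-2 + 3\right)}{3 \cdot 3} + \sqrt{1 \left(3 - 4\right) + 9} = 118 \left(- 4 \cdot \frac{2}{3} \cdot \frac{1}{3} \cdot 1\right) + \sqrt{1 \left(-1\right) + 9} = 118 \left(\left(-4\right) \frac{2}{9}\right) + \sqrt{-1 + 9} = 118 \left(- \frac{8}{9}\right) + \sqrt{8} = - \frac{944}{9} + 2 \sqrt{2}$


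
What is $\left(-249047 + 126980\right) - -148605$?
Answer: $26538$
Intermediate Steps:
$\left(-249047 + 126980\right) - -148605 = -122067 + 148605 = 26538$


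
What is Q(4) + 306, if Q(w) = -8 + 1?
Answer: 299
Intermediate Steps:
Q(w) = -7
Q(4) + 306 = -7 + 306 = 299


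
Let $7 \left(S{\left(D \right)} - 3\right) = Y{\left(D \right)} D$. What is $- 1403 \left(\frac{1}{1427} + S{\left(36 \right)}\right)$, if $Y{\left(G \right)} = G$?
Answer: $- \frac{2636750498}{9989} \approx -2.6397 \cdot 10^{5}$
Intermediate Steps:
$S{\left(D \right)} = 3 + \frac{D^{2}}{7}$ ($S{\left(D \right)} = 3 + \frac{D D}{7} = 3 + \frac{D^{2}}{7}$)
$- 1403 \left(\frac{1}{1427} + S{\left(36 \right)}\right) = - 1403 \left(\frac{1}{1427} + \left(3 + \frac{36^{2}}{7}\right)\right) = - 1403 \left(\frac{1}{1427} + \left(3 + \frac{1}{7} \cdot 1296\right)\right) = - 1403 \left(\frac{1}{1427} + \left(3 + \frac{1296}{7}\right)\right) = - 1403 \left(\frac{1}{1427} + \frac{1317}{7}\right) = \left(-1403\right) \frac{1879366}{9989} = - \frac{2636750498}{9989}$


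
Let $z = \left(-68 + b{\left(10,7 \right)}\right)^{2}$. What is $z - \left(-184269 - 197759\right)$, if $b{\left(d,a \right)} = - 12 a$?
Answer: $405132$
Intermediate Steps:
$z = 23104$ ($z = \left(-68 - 84\right)^{2} = \left(-152\right)^{2} = 23104$)
$z - \left(-184269 - 197759\right) = 23104 - \left(-184269 - 197759\right) = 23104 - -382028 = 23104 + 382028 = 405132$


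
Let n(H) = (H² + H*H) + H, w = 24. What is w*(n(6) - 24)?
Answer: 1296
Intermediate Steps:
n(H) = H + 2*H² (n(H) = (H² + H²) + H = 2*H² + H = H + 2*H²)
w*(n(6) - 24) = 24*(6*(1 + 2*6) - 24) = 24*(6*(1 + 12) - 24) = 24*(6*13 - 24) = 24*(78 - 24) = 24*54 = 1296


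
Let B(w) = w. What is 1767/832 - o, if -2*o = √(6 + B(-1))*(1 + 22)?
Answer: 1767/832 + 23*√5/2 ≈ 27.839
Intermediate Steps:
o = -23*√5/2 (o = -√(6 - 1)*(1 + 22)/2 = -√5*23/2 = -23*√5/2 ≈ -25.715)
1767/832 - o = 1767/832 - (-23)*√5/2 = 1767*(1/832) + 23*√5/2 = 1767/832 + 23*√5/2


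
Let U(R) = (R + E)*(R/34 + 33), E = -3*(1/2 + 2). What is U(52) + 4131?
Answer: 192697/34 ≈ 5667.6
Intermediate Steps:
E = -15/2 (E = -3*(1*(1/2) + 2) = -3*(1/2 + 2) = -3*5/2 = -15/2 ≈ -7.5000)
U(R) = (33 + R/34)*(-15/2 + R) (U(R) = (R - 15/2)*(R/34 + 33) = (-15/2 + R)*(R*(1/34) + 33) = (-15/2 + R)*(R/34 + 33) = (-15/2 + R)*(33 + R/34) = (33 + R/34)*(-15/2 + R))
U(52) + 4131 = (-495/2 + (1/34)*52**2 + (2229/68)*52) + 4131 = (-495/2 + (1/34)*2704 + 28977/17) + 4131 = (-495/2 + 1352/17 + 28977/17) + 4131 = 52243/34 + 4131 = 192697/34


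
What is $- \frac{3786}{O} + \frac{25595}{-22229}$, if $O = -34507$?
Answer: $- \frac{799047671}{767056103} \approx -1.0417$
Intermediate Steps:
$- \frac{3786}{O} + \frac{25595}{-22229} = - \frac{3786}{-34507} + \frac{25595}{-22229} = \left(-3786\right) \left(- \frac{1}{34507}\right) + 25595 \left(- \frac{1}{22229}\right) = \frac{3786}{34507} - \frac{25595}{22229} = - \frac{799047671}{767056103}$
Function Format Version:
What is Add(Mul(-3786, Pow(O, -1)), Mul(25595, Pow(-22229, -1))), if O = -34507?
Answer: Rational(-799047671, 767056103) ≈ -1.0417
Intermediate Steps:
Add(Mul(-3786, Pow(O, -1)), Mul(25595, Pow(-22229, -1))) = Add(Mul(-3786, Pow(-34507, -1)), Mul(25595, Pow(-22229, -1))) = Add(Mul(-3786, Rational(-1, 34507)), Mul(25595, Rational(-1, 22229))) = Add(Rational(3786, 34507), Rational(-25595, 22229)) = Rational(-799047671, 767056103)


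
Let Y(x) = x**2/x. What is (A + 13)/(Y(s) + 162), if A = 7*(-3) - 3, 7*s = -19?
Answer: -77/1115 ≈ -0.069058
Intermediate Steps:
s = -19/7 (s = (1/7)*(-19) = -19/7 ≈ -2.7143)
Y(x) = x
A = -24 (A = -21 - 3 = -24)
(A + 13)/(Y(s) + 162) = (-24 + 13)/(-19/7 + 162) = -11/1115/7 = -11*7/1115 = -77/1115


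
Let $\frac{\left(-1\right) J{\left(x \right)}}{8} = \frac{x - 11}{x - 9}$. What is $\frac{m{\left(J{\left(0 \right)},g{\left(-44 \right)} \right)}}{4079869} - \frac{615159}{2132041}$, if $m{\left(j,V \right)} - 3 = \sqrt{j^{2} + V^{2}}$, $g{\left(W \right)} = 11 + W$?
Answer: $- \frac{61213700928}{212157267869} + \frac{11 \sqrt{793}}{36718821} \approx -0.28852$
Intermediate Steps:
$J{\left(x \right)} = - \frac{8 \left(-11 + x\right)}{-9 + x}$ ($J{\left(x \right)} = - 8 \frac{x - 11}{x - 9} = - 8 \frac{-11 + x}{-9 + x} = - \frac{8 \left(-11 + x\right)}{-9 + x}$)
$m{\left(j,V \right)} = 3 + \sqrt{V^{2} + j^{2}}$ ($m{\left(j,V \right)} = 3 + \sqrt{j^{2} + V^{2}} = 3 + \sqrt{V^{2} + j^{2}}$)
$\frac{m{\left(J{\left(0 \right)},g{\left(-44 \right)} \right)}}{4079869} - \frac{615159}{2132041} = \frac{3 + \sqrt{\left(11 - 44\right)^{2} + \left(\frac{8 \left(11 - 0\right)}{-9 + 0}\right)^{2}}}{4079869} - \frac{615159}{2132041} = \left(3 + \sqrt{\left(-33\right)^{2} + \left(\frac{8 \left(11 + 0\right)}{-9}\right)^{2}}\right) \frac{1}{4079869} - \frac{615159}{2132041} = \left(3 + \sqrt{1089 + \left(8 \left(- \frac{1}{9}\right) 11\right)^{2}}\right) \frac{1}{4079869} - \frac{615159}{2132041} = \left(3 + \sqrt{1089 + \left(- \frac{88}{9}\right)^{2}}\right) \frac{1}{4079869} - \frac{615159}{2132041} = \left(3 + \sqrt{1089 + \frac{7744}{81}}\right) \frac{1}{4079869} - \frac{615159}{2132041} = \left(3 + \sqrt{\frac{95953}{81}}\right) \frac{1}{4079869} - \frac{615159}{2132041} = \left(3 + \frac{11 \sqrt{793}}{9}\right) \frac{1}{4079869} - \frac{615159}{2132041} = \left(\frac{3}{4079869} + \frac{11 \sqrt{793}}{36718821}\right) - \frac{615159}{2132041} = - \frac{61213700928}{212157267869} + \frac{11 \sqrt{793}}{36718821}$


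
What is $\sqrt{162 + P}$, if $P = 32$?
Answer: $\sqrt{194} \approx 13.928$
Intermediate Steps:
$\sqrt{162 + P} = \sqrt{162 + 32} = \sqrt{194}$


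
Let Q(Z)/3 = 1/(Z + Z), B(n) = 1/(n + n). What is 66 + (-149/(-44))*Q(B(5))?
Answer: 5139/44 ≈ 116.80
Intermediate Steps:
B(n) = 1/(2*n)
Q(Z) = 3/(2*Z) (Q(Z) = 3/(Z + Z) = 3/((2*Z)) = 3*(1/(2*Z)) = 3/(2*Z))
66 + (-149/(-44))*Q(B(5)) = 66 + (-149/(-44))*(3/(2*(((1/2)/5)))) = 66 + (-149*(-1/44))*(3/(2*(((1/2)*(1/5))))) = 66 + 149*(3/(2*(1/10)))/44 = 66 + 149*((3/2)*10)/44 = 66 + (149/44)*15 = 66 + 2235/44 = 5139/44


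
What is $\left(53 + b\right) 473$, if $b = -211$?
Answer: $-74734$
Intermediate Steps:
$\left(53 + b\right) 473 = \left(53 - 211\right) 473 = \left(-158\right) 473 = -74734$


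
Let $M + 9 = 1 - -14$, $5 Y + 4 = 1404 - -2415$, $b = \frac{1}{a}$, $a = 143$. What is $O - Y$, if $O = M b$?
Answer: $- \frac{109103}{143} \approx -762.96$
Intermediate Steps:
$b = \frac{1}{143} \approx 0.006993$
$Y = 763$ ($Y = - \frac{4}{5} + \frac{1404 - -2415}{5} = - \frac{4}{5} + \frac{1404 + 2415}{5} = - \frac{4}{5} + \frac{1}{5} \cdot 3819 = - \frac{4}{5} + \frac{3819}{5} = 763$)
$M = 6$ ($M = -9 + \left(1 - -14\right) = -9 + \left(1 + 14\right) = -9 + 15 = 6$)
$O = \frac{6}{143}$ ($O = 6 \cdot \frac{1}{143} = \frac{6}{143} \approx 0.041958$)
$O - Y = \frac{6}{143} - 763 = - \frac{109103}{143}$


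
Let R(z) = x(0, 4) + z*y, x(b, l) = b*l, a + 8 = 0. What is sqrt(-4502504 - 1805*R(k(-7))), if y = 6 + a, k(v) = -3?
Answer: I*sqrt(4513334) ≈ 2124.5*I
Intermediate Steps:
a = -8 (a = -8 + 0 = -8)
y = -2 (y = 6 - 8 = -2)
R(z) = -2*z (R(z) = 0*4 + z*(-2) = 0 - 2*z = -2*z)
sqrt(-4502504 - 1805*R(k(-7))) = sqrt(-4502504 - (-3610)*(-3)) = sqrt(-4502504 - 1805*6) = sqrt(-4502504 - 10830) = sqrt(-4513334) = I*sqrt(4513334)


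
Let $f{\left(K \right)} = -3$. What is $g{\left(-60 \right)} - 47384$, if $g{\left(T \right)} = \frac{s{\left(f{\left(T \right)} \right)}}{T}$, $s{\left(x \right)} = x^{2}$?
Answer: $- \frac{947683}{20} \approx -47384.0$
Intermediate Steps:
$g{\left(T \right)} = \frac{9}{T}$ ($g{\left(T \right)} = \frac{\left(-3\right)^{2}}{T} = \frac{9}{T}$)
$g{\left(-60 \right)} - 47384 = \frac{9}{-60} - 47384 = 9 \left(- \frac{1}{60}\right) - 47384 = - \frac{3}{20} - 47384 = - \frac{947683}{20}$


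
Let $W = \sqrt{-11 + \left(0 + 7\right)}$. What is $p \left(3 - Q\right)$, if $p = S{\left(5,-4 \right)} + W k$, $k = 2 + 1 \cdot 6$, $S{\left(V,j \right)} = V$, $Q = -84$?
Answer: $435 + 1392 i \approx 435.0 + 1392.0 i$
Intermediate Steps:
$k = 8$ ($k = 2 + 6 = 8$)
$W = 2 i$ ($W = \sqrt{-11 + 7} = \sqrt{-4} = 2 i \approx 2.0 i$)
$p = 5 + 16 i$ ($p = 5 + 2 i 8 = 5 + 16 i \approx 5.0 + 16.0 i$)
$p \left(3 - Q\right) = \left(5 + 16 i\right) \left(3 - -84\right) = \left(5 + 16 i\right) \left(3 + 84\right) = \left(5 + 16 i\right) 87 = 435 + 1392 i$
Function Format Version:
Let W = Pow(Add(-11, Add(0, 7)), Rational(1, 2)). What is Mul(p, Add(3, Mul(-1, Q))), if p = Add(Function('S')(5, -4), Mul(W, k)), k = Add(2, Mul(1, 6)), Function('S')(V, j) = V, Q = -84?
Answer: Add(435, Mul(1392, I)) ≈ Add(435.00, Mul(1392.0, I))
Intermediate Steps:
k = 8 (k = Add(2, 6) = 8)
W = Mul(2, I) (W = Pow(Add(-11, 7), Rational(1, 2)) = Pow(-4, Rational(1, 2)) = Mul(2, I) ≈ Mul(2.0000, I))
p = Add(5, Mul(16, I)) (p = Add(5, Mul(Mul(2, I), 8)) = Add(5, Mul(16, I)) ≈ Add(5.0000, Mul(16.000, I)))
Mul(p, Add(3, Mul(-1, Q))) = Mul(Add(5, Mul(16, I)), Add(3, Mul(-1, -84))) = Mul(Add(5, Mul(16, I)), Add(3, 84)) = Mul(Add(5, Mul(16, I)), 87) = Add(435, Mul(1392, I))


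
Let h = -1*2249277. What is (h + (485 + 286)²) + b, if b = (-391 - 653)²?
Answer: -564900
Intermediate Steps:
h = -2249277
b = 1089936 (b = (-1044)² = 1089936)
(h + (485 + 286)²) + b = (-2249277 + (485 + 286)²) + 1089936 = (-2249277 + 771²) + 1089936 = (-2249277 + 594441) + 1089936 = -1654836 + 1089936 = -564900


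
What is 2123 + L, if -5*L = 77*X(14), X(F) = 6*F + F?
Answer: 3069/5 ≈ 613.80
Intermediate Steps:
X(F) = 7*F
L = -7546/5 (L = -77*7*14/5 = -77*98/5 = -1/5*7546 = -7546/5 ≈ -1509.2)
2123 + L = 2123 - 7546/5 = 3069/5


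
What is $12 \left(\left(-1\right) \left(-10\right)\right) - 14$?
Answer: $106$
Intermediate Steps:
$12 \left(\left(-1\right) \left(-10\right)\right) - 14 = 12 \cdot 10 - 14 = 120 - 14 = 106$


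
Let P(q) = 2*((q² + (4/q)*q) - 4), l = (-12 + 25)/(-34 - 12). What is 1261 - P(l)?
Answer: 1333969/1058 ≈ 1260.8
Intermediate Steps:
l = -13/46 (l = 13/(-46) = 13*(-1/46) = -13/46 ≈ -0.28261)
P(q) = 2*q² (P(q) = 2*((q² + 4) - 4) = 2*((4 + q²) - 4) = 2*q²)
1261 - P(l) = 1261 - 2*(-13/46)² = 1261 - 2*169/2116 = 1261 - 1*169/1058 = 1261 - 169/1058 = 1333969/1058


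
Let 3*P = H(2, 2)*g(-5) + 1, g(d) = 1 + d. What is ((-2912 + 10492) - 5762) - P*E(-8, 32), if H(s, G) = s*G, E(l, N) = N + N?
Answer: 2138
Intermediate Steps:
E(l, N) = 2*N
H(s, G) = G*s
P = -5 (P = ((2*2)*(1 - 5) + 1)/3 = (4*(-4) + 1)/3 = (-16 + 1)/3 = (⅓)*(-15) = -5)
((-2912 + 10492) - 5762) - P*E(-8, 32) = ((-2912 + 10492) - 5762) - (-5)*2*32 = (7580 - 5762) - (-5)*64 = 1818 - 1*(-320) = 1818 + 320 = 2138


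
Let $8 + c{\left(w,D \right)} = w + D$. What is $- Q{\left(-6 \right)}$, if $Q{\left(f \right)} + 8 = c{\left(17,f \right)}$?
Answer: $5$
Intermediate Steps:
$c{\left(w,D \right)} = -8 + D + w$ ($c{\left(w,D \right)} = -8 + \left(w + D\right) = -8 + \left(D + w\right) = -8 + D + w$)
$Q{\left(f \right)} = 1 + f$ ($Q{\left(f \right)} = -8 + \left(-8 + f + 17\right) = -8 + \left(9 + f\right) = 1 + f$)
$- Q{\left(-6 \right)} = - (1 - 6) = \left(-1\right) \left(-5\right) = 5$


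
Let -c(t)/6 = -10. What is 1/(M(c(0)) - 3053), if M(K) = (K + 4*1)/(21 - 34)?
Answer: -13/39753 ≈ -0.00032702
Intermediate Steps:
c(t) = 60 (c(t) = -6*(-10) = 60)
M(K) = -4/13 - K/13 (M(K) = (K + 4)/(-13) = (4 + K)*(-1/13) = -4/13 - K/13)
1/(M(c(0)) - 3053) = 1/((-4/13 - 1/13*60) - 3053) = 1/((-4/13 - 60/13) - 3053) = 1/(-64/13 - 3053) = 1/(-39753/13) = -13/39753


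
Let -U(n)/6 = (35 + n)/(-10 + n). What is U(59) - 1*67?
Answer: -3847/49 ≈ -78.510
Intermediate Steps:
U(n) = -6*(35 + n)/(-10 + n)
U(59) - 1*67 = 6*(-35 - 1*59)/(-10 + 59) - 1*67 = 6*(-35 - 59)/49 - 67 = 6*(1/49)*(-94) - 67 = -564/49 - 67 = -3847/49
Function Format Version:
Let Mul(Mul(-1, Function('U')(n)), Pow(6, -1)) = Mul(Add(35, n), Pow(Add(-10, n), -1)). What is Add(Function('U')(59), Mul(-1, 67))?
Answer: Rational(-3847, 49) ≈ -78.510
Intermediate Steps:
Function('U')(n) = Mul(-6, Pow(Add(-10, n), -1), Add(35, n)) (Function('U')(n) = Mul(-6, Mul(Add(35, n), Pow(Add(-10, n), -1))) = Mul(-6, Mul(Pow(Add(-10, n), -1), Add(35, n))) = Mul(-6, Pow(Add(-10, n), -1), Add(35, n)))
Add(Function('U')(59), Mul(-1, 67)) = Add(Mul(6, Pow(Add(-10, 59), -1), Add(-35, Mul(-1, 59))), Mul(-1, 67)) = Add(Mul(6, Pow(49, -1), Add(-35, -59)), -67) = Add(Mul(6, Rational(1, 49), -94), -67) = Add(Rational(-564, 49), -67) = Rational(-3847, 49)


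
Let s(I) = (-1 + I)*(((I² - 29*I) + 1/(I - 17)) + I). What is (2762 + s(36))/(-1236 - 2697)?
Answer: -244033/74727 ≈ -3.2657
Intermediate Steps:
s(I) = (-1 + I)*(I² + 1/(-17 + I) - 28*I) (s(I) = (-1 + I)*(((I² - 29*I) + 1/(-17 + I)) + I) = (-1 + I)*((I² + 1/(-17 + I) - 29*I) + I) = (-1 + I)*(I² + 1/(-17 + I) - 28*I))
(2762 + s(36))/(-1236 - 2697) = (2762 + (-1 + 36⁴ - 475*36 - 46*36³ + 521*36²)/(-17 + 36))/(-1236 - 2697) = (2762 + (-1 + 1679616 - 17100 - 46*46656 + 521*1296)/19)/(-3933) = (2762 + (-1 + 1679616 - 17100 - 2146176 + 675216)/19)*(-1/3933) = (2762 + (1/19)*191555)*(-1/3933) = (2762 + 191555/19)*(-1/3933) = (244033/19)*(-1/3933) = -244033/74727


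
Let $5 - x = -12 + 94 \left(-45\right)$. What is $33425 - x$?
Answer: $29178$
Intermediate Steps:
$x = 4247$ ($x = 5 - \left(-12 + 94 \left(-45\right)\right) = 5 - \left(-12 - 4230\right) = 5 - -4242 = 5 + 4242 = 4247$)
$33425 - x = 33425 - 4247 = 29178$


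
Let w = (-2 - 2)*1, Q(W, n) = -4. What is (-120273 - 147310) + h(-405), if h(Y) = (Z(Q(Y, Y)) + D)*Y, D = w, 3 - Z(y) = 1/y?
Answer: -1069117/4 ≈ -2.6728e+5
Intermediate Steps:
w = -4 (w = -4*1 = -4)
Z(y) = 3 - 1/y
D = -4
h(Y) = -3*Y/4 (h(Y) = ((3 - 1/(-4)) - 4)*Y = ((3 - 1*(-1/4)) - 4)*Y = ((3 + 1/4) - 4)*Y = (13/4 - 4)*Y = -3*Y/4)
(-120273 - 147310) + h(-405) = (-120273 - 147310) - 3/4*(-405) = -267583 + 1215/4 = -1069117/4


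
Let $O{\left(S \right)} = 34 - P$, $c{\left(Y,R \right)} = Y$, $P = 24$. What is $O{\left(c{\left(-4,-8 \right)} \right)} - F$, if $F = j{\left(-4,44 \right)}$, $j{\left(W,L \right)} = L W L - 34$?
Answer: $7788$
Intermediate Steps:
$O{\left(S \right)} = 10$ ($O{\left(S \right)} = 34 - 24 = 10$)
$j{\left(W,L \right)} = -34 + W L^{2}$ ($j{\left(W,L \right)} = W L^{2} - 34 = -34 + W L^{2}$)
$F = -7778$ ($F = -34 - 4 \cdot 44^{2} = -34 - 7744 = -7778$)
$O{\left(c{\left(-4,-8 \right)} \right)} - F = 10 - -7778 = 10 + 7778 = 7788$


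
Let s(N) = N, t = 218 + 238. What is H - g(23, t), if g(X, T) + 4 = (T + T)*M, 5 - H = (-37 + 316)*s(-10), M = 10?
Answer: -6321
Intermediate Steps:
t = 456
H = 2795 (H = 5 - (-37 + 316)*(-10) = 5 - 279*(-10) = 5 - 1*(-2790) = 5 + 2790 = 2795)
g(X, T) = -4 + 20*T (g(X, T) = -4 + (T + T)*10 = -4 + (2*T)*10 = -4 + 20*T)
H - g(23, t) = 2795 - (-4 + 20*456) = 2795 - (-4 + 9120) = 2795 - 1*9116 = 2795 - 9116 = -6321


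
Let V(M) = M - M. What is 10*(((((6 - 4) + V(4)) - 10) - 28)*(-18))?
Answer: 6480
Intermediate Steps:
V(M) = 0
10*(((((6 - 4) + V(4)) - 10) - 28)*(-18)) = 10*(((((6 - 4) + 0) - 10) - 28)*(-18)) = 10*((((2 + 0) - 10) - 28)*(-18)) = 10*(((2 - 10) - 28)*(-18)) = 10*((-8 - 28)*(-18)) = 10*(-36*(-18)) = 10*648 = 6480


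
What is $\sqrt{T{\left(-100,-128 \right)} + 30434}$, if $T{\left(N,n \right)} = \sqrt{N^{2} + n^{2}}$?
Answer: $\sqrt{30434 + 4 \sqrt{1649}} \approx 174.92$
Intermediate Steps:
$\sqrt{T{\left(-100,-128 \right)} + 30434} = \sqrt{\sqrt{\left(-100\right)^{2} + \left(-128\right)^{2}} + 30434} = \sqrt{\sqrt{10000 + 16384} + 30434} = \sqrt{\sqrt{26384} + 30434} = \sqrt{4 \sqrt{1649} + 30434} = \sqrt{30434 + 4 \sqrt{1649}}$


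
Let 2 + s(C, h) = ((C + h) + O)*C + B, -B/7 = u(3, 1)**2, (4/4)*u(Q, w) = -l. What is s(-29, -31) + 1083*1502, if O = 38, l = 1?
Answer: 1627295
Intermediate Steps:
u(Q, w) = -1 (u(Q, w) = -1*1 = -1)
B = -7 (B = -7*(-1)**2 = -7*1 = -7)
s(C, h) = -9 + C*(38 + C + h) (s(C, h) = -2 + (((C + h) + 38)*C - 7) = -2 + ((38 + C + h)*C - 7) = -2 + (C*(38 + C + h) - 7) = -2 + (-7 + C*(38 + C + h)) = -9 + C*(38 + C + h))
s(-29, -31) + 1083*1502 = (-9 + (-29)**2 + 38*(-29) - 29*(-31)) + 1083*1502 = (-9 + 841 - 1102 + 899) + 1626666 = 629 + 1626666 = 1627295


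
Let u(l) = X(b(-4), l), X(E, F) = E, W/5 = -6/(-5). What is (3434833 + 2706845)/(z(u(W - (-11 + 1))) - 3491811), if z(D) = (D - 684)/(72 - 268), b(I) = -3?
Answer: -401256296/228131423 ≈ -1.7589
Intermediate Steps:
W = 6 (W = 5*(-6/(-5)) = 5*(-6*(-⅕)) = 5*(6/5) = 6)
u(l) = -3
z(D) = 171/49 - D/196 (z(D) = (-684 + D)/(-196) = (-684 + D)*(-1/196) = 171/49 - D/196)
(3434833 + 2706845)/(z(u(W - (-11 + 1))) - 3491811) = (3434833 + 2706845)/((171/49 - 1/196*(-3)) - 3491811) = 6141678/((171/49 + 3/196) - 3491811) = 6141678/(687/196 - 3491811) = 6141678/(-684394269/196) = 6141678*(-196/684394269) = -401256296/228131423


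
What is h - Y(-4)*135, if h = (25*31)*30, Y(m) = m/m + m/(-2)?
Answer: 22845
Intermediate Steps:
Y(m) = 1 - m/2 (Y(m) = 1 + m*(-½) = 1 - m/2)
h = 23250 (h = 775*30 = 23250)
h - Y(-4)*135 = 23250 - (1 - ½*(-4))*135 = 23250 - (1 + 2)*135 = 23250 - 3*135 = 23250 - 1*405 = 23250 - 405 = 22845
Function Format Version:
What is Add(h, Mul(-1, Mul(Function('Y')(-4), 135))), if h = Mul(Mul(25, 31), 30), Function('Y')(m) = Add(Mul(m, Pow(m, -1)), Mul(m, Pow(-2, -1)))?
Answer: 22845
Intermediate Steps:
Function('Y')(m) = Add(1, Mul(Rational(-1, 2), m)) (Function('Y')(m) = Add(1, Mul(m, Rational(-1, 2))) = Add(1, Mul(Rational(-1, 2), m)))
h = 23250 (h = Mul(775, 30) = 23250)
Add(h, Mul(-1, Mul(Function('Y')(-4), 135))) = Add(23250, Mul(-1, Mul(Add(1, Mul(Rational(-1, 2), -4)), 135))) = Add(23250, Mul(-1, Mul(Add(1, 2), 135))) = Add(23250, Mul(-1, Mul(3, 135))) = Add(23250, Mul(-1, 405)) = Add(23250, -405) = 22845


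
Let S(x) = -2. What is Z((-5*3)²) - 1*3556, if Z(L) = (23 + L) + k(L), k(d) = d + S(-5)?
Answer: -3085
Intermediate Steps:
k(d) = -2 + d (k(d) = d - 2 = -2 + d)
Z(L) = 21 + 2*L (Z(L) = (23 + L) + (-2 + L) = 21 + 2*L)
Z((-5*3)²) - 1*3556 = (21 + 2*(-5*3)²) - 1*3556 = (21 + 2*(-15)²) - 3556 = (21 + 2*225) - 3556 = (21 + 450) - 3556 = 471 - 3556 = -3085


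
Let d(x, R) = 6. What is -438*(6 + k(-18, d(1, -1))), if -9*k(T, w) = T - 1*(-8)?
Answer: -9344/3 ≈ -3114.7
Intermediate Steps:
k(T, w) = -8/9 - T/9 (k(T, w) = -(T - 1*(-8))/9 = -(T + 8)/9 = -(8 + T)/9 = -8/9 - T/9)
-438*(6 + k(-18, d(1, -1))) = -438*(6 + (-8/9 - ⅑*(-18))) = -438*(6 + (-8/9 + 2)) = -438*(6 + 10/9) = -438*64/9 = -9344/3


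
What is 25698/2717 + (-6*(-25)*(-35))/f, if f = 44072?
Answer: 79878429/8553116 ≈ 9.3391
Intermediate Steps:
25698/2717 + (-6*(-25)*(-35))/f = 25698/2717 + (-6*(-25)*(-35))/44072 = 25698*(1/2717) + (150*(-35))*(1/44072) = 25698/2717 - 5250*1/44072 = 25698/2717 - 375/3148 = 79878429/8553116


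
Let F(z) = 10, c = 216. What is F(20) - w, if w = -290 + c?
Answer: 84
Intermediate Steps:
w = -74 (w = -290 + 216 = -74)
F(20) - w = 10 - 1*(-74) = 10 + 74 = 84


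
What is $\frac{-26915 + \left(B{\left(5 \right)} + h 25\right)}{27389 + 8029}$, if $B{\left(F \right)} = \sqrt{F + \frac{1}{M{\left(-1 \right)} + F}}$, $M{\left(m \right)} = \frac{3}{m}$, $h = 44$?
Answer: $- \frac{8605}{11806} + \frac{\sqrt{22}}{70836} \approx -0.7288$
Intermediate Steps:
$B{\left(F \right)} = \sqrt{F + \frac{1}{-3 + F}}$ ($B{\left(F \right)} = \sqrt{F + \frac{1}{\frac{3}{-1} + F}} = \sqrt{F + \frac{1}{3 \left(-1\right) + F}} = \sqrt{F + \frac{1}{-3 + F}}$)
$\frac{-26915 + \left(B{\left(5 \right)} + h 25\right)}{27389 + 8029} = \frac{-26915 + \left(\sqrt{\frac{1 + 5 \left(-3 + 5\right)}{-3 + 5}} + 44 \cdot 25\right)}{27389 + 8029} = \frac{-26915 + \left(\sqrt{\frac{1 + 5 \cdot 2}{2}} + 1100\right)}{35418} = \left(-26915 + \left(\sqrt{\frac{1 + 10}{2}} + 1100\right)\right) \frac{1}{35418} = \left(-26915 + \left(\sqrt{\frac{1}{2} \cdot 11} + 1100\right)\right) \frac{1}{35418} = \left(-26915 + \left(\sqrt{\frac{11}{2}} + 1100\right)\right) \frac{1}{35418} = \left(-26915 + \left(\frac{\sqrt{22}}{2} + 1100\right)\right) \frac{1}{35418} = \left(-26915 + \left(1100 + \frac{\sqrt{22}}{2}\right)\right) \frac{1}{35418} = \left(-25815 + \frac{\sqrt{22}}{2}\right) \frac{1}{35418} = - \frac{8605}{11806} + \frac{\sqrt{22}}{70836}$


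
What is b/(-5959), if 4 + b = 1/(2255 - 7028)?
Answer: 19093/28442307 ≈ 0.00067129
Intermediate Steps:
b = -19093/4773 (b = -4 + 1/(2255 - 7028) = -4 + 1/(-4773) = -4 - 1/4773 = -19093/4773 ≈ -4.0002)
b/(-5959) = -19093/4773/(-5959) = -19093/4773*(-1/5959) = 19093/28442307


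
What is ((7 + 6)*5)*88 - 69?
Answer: 5651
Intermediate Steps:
((7 + 6)*5)*88 - 69 = (13*5)*88 - 69 = 65*88 - 69 = 5720 - 69 = 5651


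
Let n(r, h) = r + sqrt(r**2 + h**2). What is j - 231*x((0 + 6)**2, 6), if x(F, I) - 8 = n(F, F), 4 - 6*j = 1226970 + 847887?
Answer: -2135837/6 - 8316*sqrt(2) ≈ -3.6773e+5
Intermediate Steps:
j = -2074853/6 (j = 2/3 - (1226970 + 847887)/6 = 2/3 - 1/6*2074857 = 2/3 - 691619/2 = -2074853/6 ≈ -3.4581e+5)
n(r, h) = r + sqrt(h**2 + r**2)
x(F, I) = 8 + F + sqrt(2)*sqrt(F**2) (x(F, I) = 8 + (F + sqrt(F**2 + F**2)) = 8 + (F + sqrt(2*F**2)) = 8 + (F + sqrt(2)*sqrt(F**2)) = 8 + F + sqrt(2)*sqrt(F**2))
j - 231*x((0 + 6)**2, 6) = -2074853/6 - 231*(8 + (0 + 6)**2 + sqrt(2)*sqrt(((0 + 6)**2)**2)) = -2074853/6 - 231*(8 + 6**2 + sqrt(2)*sqrt((6**2)**2)) = -2074853/6 - 231*(8 + 36 + sqrt(2)*sqrt(36**2)) = -2074853/6 - 231*(8 + 36 + sqrt(2)*sqrt(1296)) = -2074853/6 - 231*(8 + 36 + sqrt(2)*36) = -2074853/6 - 231*(8 + 36 + 36*sqrt(2)) = -2074853/6 - 231*(44 + 36*sqrt(2)) = -2074853/6 - (10164 + 8316*sqrt(2)) = -2074853/6 + (-10164 - 8316*sqrt(2)) = -2135837/6 - 8316*sqrt(2)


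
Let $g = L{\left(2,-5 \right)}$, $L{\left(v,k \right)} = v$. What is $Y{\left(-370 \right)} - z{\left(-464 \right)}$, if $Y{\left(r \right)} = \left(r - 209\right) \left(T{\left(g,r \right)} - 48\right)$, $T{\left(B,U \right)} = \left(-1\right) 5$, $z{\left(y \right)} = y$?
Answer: $31151$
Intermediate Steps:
$g = 2$
$T{\left(B,U \right)} = -5$
$Y{\left(r \right)} = 11077 - 53 r$ ($Y{\left(r \right)} = \left(r - 209\right) \left(-5 - 48\right) = \left(-209 + r\right) \left(-53\right) = 11077 - 53 r$)
$Y{\left(-370 \right)} - z{\left(-464 \right)} = \left(11077 - -19610\right) - -464 = \left(11077 + 19610\right) + 464 = 30687 + 464 = 31151$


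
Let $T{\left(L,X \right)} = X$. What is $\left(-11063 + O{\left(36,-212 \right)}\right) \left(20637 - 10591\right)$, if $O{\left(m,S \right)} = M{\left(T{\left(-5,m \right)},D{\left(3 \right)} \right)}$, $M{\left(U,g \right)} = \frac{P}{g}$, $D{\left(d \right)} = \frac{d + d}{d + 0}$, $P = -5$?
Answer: $-111164013$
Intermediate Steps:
$D{\left(d \right)} = 2$ ($D{\left(d \right)} = \frac{2 d}{d} = 2$)
$M{\left(U,g \right)} = - \frac{5}{g}$
$O{\left(m,S \right)} = - \frac{5}{2}$
$\left(-11063 + O{\left(36,-212 \right)}\right) \left(20637 - 10591\right) = \left(-11063 - \frac{5}{2}\right) \left(20637 - 10591\right) = \left(- \frac{22131}{2}\right) 10046 = -111164013$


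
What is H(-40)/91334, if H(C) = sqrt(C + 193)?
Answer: 3*sqrt(17)/91334 ≈ 0.00013543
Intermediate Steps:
H(C) = sqrt(193 + C)
H(-40)/91334 = sqrt(193 - 40)/91334 = sqrt(153)*(1/91334) = (3*sqrt(17))*(1/91334) = 3*sqrt(17)/91334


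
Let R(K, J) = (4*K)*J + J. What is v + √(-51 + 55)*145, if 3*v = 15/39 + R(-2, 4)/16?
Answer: 45169/156 ≈ 289.54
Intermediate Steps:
R(K, J) = J + 4*J*K (R(K, J) = 4*J*K + J = J + 4*J*K)
v = -71/156 (v = (15/39 + (4*(1 + 4*(-2)))/16)/3 = (15*(1/39) + (4*(1 - 8))*(1/16))/3 = (5/13 + (4*(-7))*(1/16))/3 = (5/13 - 28*1/16)/3 = (5/13 - 7/4)/3 = (⅓)*(-71/52) = -71/156 ≈ -0.45513)
v + √(-51 + 55)*145 = -71/156 + √(-51 + 55)*145 = -71/156 + √4*145 = -71/156 + 2*145 = -71/156 + 290 = 45169/156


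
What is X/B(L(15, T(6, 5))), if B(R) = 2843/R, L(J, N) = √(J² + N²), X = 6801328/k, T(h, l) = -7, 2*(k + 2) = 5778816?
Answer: 3400664*√274/4107290629 ≈ 0.013705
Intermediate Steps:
k = 2889406 (k = -2 + (½)*5778816 = -2 + 2889408 = 2889406)
X = 3400664/1444703 (X = 6801328/2889406 = 6801328*(1/2889406) = 3400664/1444703 ≈ 2.3539)
X/B(L(15, T(6, 5))) = 3400664/(1444703*((2843/(√(15² + (-7)²))))) = 3400664/(1444703*((2843/(√(225 + 49))))) = 3400664/(1444703*((2843/(√274)))) = 3400664/(1444703*((2843*(√274/274)))) = 3400664/(1444703*((2843*√274/274))) = 3400664*(√274/2843)/1444703 = 3400664*√274/4107290629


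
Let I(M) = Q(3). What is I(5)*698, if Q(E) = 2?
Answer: 1396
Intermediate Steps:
I(M) = 2
I(5)*698 = 2*698 = 1396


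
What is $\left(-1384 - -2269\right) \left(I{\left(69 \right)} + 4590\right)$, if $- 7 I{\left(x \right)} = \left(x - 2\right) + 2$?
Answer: $\frac{28373985}{7} \approx 4.0534 \cdot 10^{6}$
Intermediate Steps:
$I{\left(x \right)} = - \frac{x}{7}$ ($I{\left(x \right)} = - \frac{\left(x - 2\right) + 2}{7} = - \frac{\left(-2 + x\right) + 2}{7} = - \frac{x}{7}$)
$\left(-1384 - -2269\right) \left(I{\left(69 \right)} + 4590\right) = \left(-1384 - -2269\right) \left(\left(- \frac{1}{7}\right) 69 + 4590\right) = \left(-1384 + 2269\right) \left(- \frac{69}{7} + 4590\right) = 885 \cdot \frac{32061}{7} = \frac{28373985}{7}$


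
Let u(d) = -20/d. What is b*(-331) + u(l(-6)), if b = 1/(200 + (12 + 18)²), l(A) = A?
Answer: 10007/3300 ≈ 3.0324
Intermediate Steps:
b = 1/1100 (b = 1/(200 + 30²) = 1/(200 + 900) = 1/1100 ≈ 0.00090909)
b*(-331) + u(l(-6)) = (1/1100)*(-331) - 20/(-6) = -331/1100 - 20*(-⅙) = -331/1100 + 10/3 = 10007/3300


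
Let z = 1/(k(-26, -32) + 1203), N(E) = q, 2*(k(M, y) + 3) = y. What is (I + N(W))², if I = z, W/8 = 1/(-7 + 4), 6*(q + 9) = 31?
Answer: 185313769/12616704 ≈ 14.688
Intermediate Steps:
q = -23/6 (q = -9 + (⅙)*31 = -9 + 31/6 = -23/6 ≈ -3.8333)
k(M, y) = -3 + y/2
W = -8/3 (W = 8/(-7 + 4) = 8/(-3) = 8*(-⅓) = -8/3 ≈ -2.6667)
N(E) = -23/6
z = 1/1184 (z = 1/((-3 + (½)*(-32)) + 1203) = 1/((-3 - 16) + 1203) = 1/(-19 + 1203) = 1/1184 ≈ 0.00084459)
I = 1/1184 ≈ 0.00084459
(I + N(W))² = (1/1184 - 23/6)² = (-13613/3552)² = 185313769/12616704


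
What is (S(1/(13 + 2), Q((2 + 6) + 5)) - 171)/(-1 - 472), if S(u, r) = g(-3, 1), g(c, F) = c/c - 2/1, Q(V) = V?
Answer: 4/11 ≈ 0.36364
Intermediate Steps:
g(c, F) = -1 (g(c, F) = 1 - 2*1 = 1 - 2 = -1)
S(u, r) = -1
(S(1/(13 + 2), Q((2 + 6) + 5)) - 171)/(-1 - 472) = (-1 - 171)/(-1 - 472) = -172/(-473) = -172*(-1/473) = 4/11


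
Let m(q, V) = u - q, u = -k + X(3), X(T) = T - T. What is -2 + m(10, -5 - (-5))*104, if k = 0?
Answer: -1042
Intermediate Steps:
X(T) = 0
u = 0 (u = -1*0 + 0 = 0 + 0 = 0)
m(q, V) = -q (m(q, V) = 0 - q = -q)
-2 + m(10, -5 - (-5))*104 = -2 - 1*10*104 = -2 - 10*104 = -2 - 1040 = -1042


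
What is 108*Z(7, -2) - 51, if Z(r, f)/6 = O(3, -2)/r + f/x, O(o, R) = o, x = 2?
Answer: -2949/7 ≈ -421.29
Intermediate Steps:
Z(r, f) = 3*f + 18/r (Z(r, f) = 6*(3/r + f/2) = 6*(f/2 + 3/r) = 3*f + 18/r)
108*Z(7, -2) - 51 = 108*(3*(-2) + 18/7) - 51 = 108*(-6 + 18*(⅐)) - 51 = 108*(-6 + 18/7) - 51 = 108*(-24/7) - 51 = -2592/7 - 51 = -2949/7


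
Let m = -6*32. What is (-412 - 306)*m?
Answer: 137856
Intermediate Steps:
m = -192
(-412 - 306)*m = (-412 - 306)*(-192) = -718*(-192) = 137856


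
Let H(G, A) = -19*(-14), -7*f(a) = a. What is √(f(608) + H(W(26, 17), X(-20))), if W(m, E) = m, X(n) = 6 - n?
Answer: √8778/7 ≈ 13.384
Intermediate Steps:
f(a) = -a/7
H(G, A) = 266
√(f(608) + H(W(26, 17), X(-20))) = √(-⅐*608 + 266) = √(-608/7 + 266) = √(1254/7) = √8778/7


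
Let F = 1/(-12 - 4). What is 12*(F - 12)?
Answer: -579/4 ≈ -144.75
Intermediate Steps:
F = -1/16 (F = 1/(-16) = -1/16 ≈ -0.062500)
12*(F - 12) = 12*(-1/16 - 12) = 12*(-193/16) = -579/4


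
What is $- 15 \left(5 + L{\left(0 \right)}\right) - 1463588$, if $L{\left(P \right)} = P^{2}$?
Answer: $-1463663$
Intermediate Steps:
$- 15 \left(5 + L{\left(0 \right)}\right) - 1463588 = - 15 \left(5 + 0^{2}\right) - 1463588 = - 15 \left(5 + 0\right) - 1463588 = \left(-15\right) 5 - 1463588 = -75 - 1463588 = -1463663$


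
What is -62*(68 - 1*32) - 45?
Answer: -2277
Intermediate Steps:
-62*(68 - 1*32) - 45 = -62*(68 - 32) - 45 = -62*36 - 45 = -2232 - 45 = -2277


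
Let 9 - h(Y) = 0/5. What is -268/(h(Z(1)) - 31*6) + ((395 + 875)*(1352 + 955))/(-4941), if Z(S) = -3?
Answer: -57474038/97173 ≈ -591.46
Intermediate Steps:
h(Y) = 9 (h(Y) = 9 - 0/5 = 9 - 1*0 = 9 + 0 = 9)
-268/(h(Z(1)) - 31*6) + ((395 + 875)*(1352 + 955))/(-4941) = -268/(9 - 31*6) + ((395 + 875)*(1352 + 955))/(-4941) = -268/(9 - 186) + (1270*2307)*(-1/4941) = -268/(-177) + 2929890*(-1/4941) = -268*(-1/177) - 976630/1647 = 268/177 - 976630/1647 = -57474038/97173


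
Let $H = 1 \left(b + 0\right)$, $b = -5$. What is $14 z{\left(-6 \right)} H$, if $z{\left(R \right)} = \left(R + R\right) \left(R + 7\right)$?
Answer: $840$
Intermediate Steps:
$z{\left(R \right)} = 2 R \left(7 + R\right)$
$H = -5$ ($H = 1 \left(-5 + 0\right) = 1 \left(-5\right) = -5$)
$14 z{\left(-6 \right)} H = 14 \cdot 2 \left(-6\right) \left(7 - 6\right) \left(-5\right) = 14 \cdot 2 \left(-6\right) 1 \left(-5\right) = 14 \left(-12\right) \left(-5\right) = \left(-168\right) \left(-5\right) = 840$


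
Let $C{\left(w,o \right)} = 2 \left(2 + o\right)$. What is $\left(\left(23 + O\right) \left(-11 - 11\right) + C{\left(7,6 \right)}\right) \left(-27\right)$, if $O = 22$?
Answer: $26298$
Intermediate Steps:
$C{\left(w,o \right)} = 4 + 2 o$
$\left(\left(23 + O\right) \left(-11 - 11\right) + C{\left(7,6 \right)}\right) \left(-27\right) = \left(\left(23 + 22\right) \left(-11 - 11\right) + \left(4 + 2 \cdot 6\right)\right) \left(-27\right) = \left(45 \left(-22\right) + \left(4 + 12\right)\right) \left(-27\right) = \left(-990 + 16\right) \left(-27\right) = \left(-974\right) \left(-27\right) = 26298$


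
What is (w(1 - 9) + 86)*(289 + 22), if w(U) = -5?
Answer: 25191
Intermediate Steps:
(w(1 - 9) + 86)*(289 + 22) = (-5 + 86)*(289 + 22) = 81*311 = 25191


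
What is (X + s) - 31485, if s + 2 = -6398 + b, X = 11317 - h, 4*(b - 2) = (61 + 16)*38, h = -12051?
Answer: -27567/2 ≈ -13784.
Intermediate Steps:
b = 1467/2 (b = 2 + ((61 + 16)*38)/4 = 2 + (77*38)/4 = 2 + (1/4)*2926 = 2 + 1463/2 = 1467/2 ≈ 733.50)
X = 23368 (X = 11317 - 1*(-12051) = 11317 + 12051 = 23368)
s = -11333/2 (s = -2 + (-6398 + 1467/2) = -2 - 11329/2 = -11333/2 ≈ -5666.5)
(X + s) - 31485 = (23368 - 11333/2) - 31485 = 35403/2 - 31485 = -27567/2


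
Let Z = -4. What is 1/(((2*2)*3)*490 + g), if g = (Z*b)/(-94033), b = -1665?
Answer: 94033/552907380 ≈ 0.00017007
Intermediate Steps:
g = -6660/94033 (g = -4*(-1665)/(-94033) = 6660*(-1/94033) = -6660/94033 ≈ -0.070826)
1/(((2*2)*3)*490 + g) = 1/(((2*2)*3)*490 - 6660/94033) = 1/((4*3)*490 - 6660/94033) = 1/(12*490 - 6660/94033) = 1/(5880 - 6660/94033) = 1/(552907380/94033) = 94033/552907380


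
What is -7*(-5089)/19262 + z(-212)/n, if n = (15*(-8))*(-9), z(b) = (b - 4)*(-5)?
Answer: 54885/19262 ≈ 2.8494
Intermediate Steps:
z(b) = 20 - 5*b (z(b) = (-4 + b)*(-5) = 20 - 5*b)
n = 1080 (n = -120*(-9) = 1080)
-7*(-5089)/19262 + z(-212)/n = -7*(-5089)/19262 + (20 - 5*(-212))/1080 = 35623*(1/19262) + (20 + 1060)*(1/1080) = 35623/19262 + 1080*(1/1080) = 35623/19262 + 1 = 54885/19262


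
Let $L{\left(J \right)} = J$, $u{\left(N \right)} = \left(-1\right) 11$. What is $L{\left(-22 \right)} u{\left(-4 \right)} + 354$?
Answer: $596$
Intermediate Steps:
$u{\left(N \right)} = -11$
$L{\left(-22 \right)} u{\left(-4 \right)} + 354 = \left(-22\right) \left(-11\right) + 354 = 242 + 354 = 596$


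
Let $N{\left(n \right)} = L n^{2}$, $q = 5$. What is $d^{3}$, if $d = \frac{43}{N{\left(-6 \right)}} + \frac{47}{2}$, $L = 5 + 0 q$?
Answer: $\frac{78018694417}{5832000} \approx 13378.0$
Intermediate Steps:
$L = 5$ ($L = 5 + 0 \cdot 5 = 5 + 0 = 5$)
$N{\left(n \right)} = 5 n^{2}$
$d = \frac{4273}{180}$ ($d = \frac{43}{5 \left(-6\right)^{2}} + \frac{47}{2} = \frac{43}{5 \cdot 36} + 47 \cdot \frac{1}{2} = \frac{43}{180} + \frac{47}{2} = \frac{4273}{180} \approx 23.739$)
$d^{3} = \left(\frac{4273}{180}\right)^{3} = \frac{78018694417}{5832000}$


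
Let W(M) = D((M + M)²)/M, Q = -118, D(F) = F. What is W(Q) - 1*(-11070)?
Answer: 10598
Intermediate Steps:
W(M) = 4*M (W(M) = (M + M)²/M = (2*M)²/M = (4*M²)/M = 4*M)
W(Q) - 1*(-11070) = 4*(-118) - 1*(-11070) = -472 + 11070 = 10598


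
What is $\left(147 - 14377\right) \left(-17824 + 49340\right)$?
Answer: $-448472680$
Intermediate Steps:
$\left(147 - 14377\right) \left(-17824 + 49340\right) = \left(-14230\right) 31516 = -448472680$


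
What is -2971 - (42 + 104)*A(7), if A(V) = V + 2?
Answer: -4285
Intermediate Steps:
A(V) = 2 + V
-2971 - (42 + 104)*A(7) = -2971 - (42 + 104)*(2 + 7) = -2971 - 146*9 = -2971 - 1*1314 = -2971 - 1314 = -4285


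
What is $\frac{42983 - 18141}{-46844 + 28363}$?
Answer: $- \frac{24842}{18481} \approx -1.3442$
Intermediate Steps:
$\frac{42983 - 18141}{-46844 + 28363} = \frac{24842}{-18481} = 24842 \left(- \frac{1}{18481}\right) = - \frac{24842}{18481}$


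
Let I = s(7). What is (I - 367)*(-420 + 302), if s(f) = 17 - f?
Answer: 42126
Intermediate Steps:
I = 10 (I = 17 - 1*7 = 17 - 7 = 10)
(I - 367)*(-420 + 302) = (10 - 367)*(-420 + 302) = -357*(-118) = 42126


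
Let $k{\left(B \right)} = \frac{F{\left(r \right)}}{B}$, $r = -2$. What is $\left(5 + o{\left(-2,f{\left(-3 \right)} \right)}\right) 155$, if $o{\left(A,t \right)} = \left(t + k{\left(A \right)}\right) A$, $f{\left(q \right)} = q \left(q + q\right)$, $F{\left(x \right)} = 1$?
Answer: $-4650$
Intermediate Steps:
$k{\left(B \right)} = \frac{1}{B}$ ($k{\left(B \right)} = 1 \frac{1}{B} = \frac{1}{B}$)
$f{\left(q \right)} = 2 q^{2}$ ($f{\left(q \right)} = q 2 q = 2 q^{2}$)
$o{\left(A,t \right)} = A \left(t + \frac{1}{A}\right)$ ($o{\left(A,t \right)} = \left(t + \frac{1}{A}\right) A = A \left(t + \frac{1}{A}\right)$)
$\left(5 + o{\left(-2,f{\left(-3 \right)} \right)}\right) 155 = \left(5 + \left(1 - 2 \cdot 2 \left(-3\right)^{2}\right)\right) 155 = \left(5 + \left(1 - 2 \cdot 2 \cdot 9\right)\right) 155 = \left(5 + \left(1 - 36\right)\right) 155 = \left(5 - 35\right) 155 = \left(-30\right) 155 = -4650$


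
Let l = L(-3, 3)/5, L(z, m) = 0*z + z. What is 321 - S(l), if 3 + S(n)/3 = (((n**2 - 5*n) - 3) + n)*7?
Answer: 8376/25 ≈ 335.04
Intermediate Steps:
L(z, m) = z (L(z, m) = 0 + z = z)
l = -3/5 ≈ -0.60000
S(n) = -72 - 84*n + 21*n**2 (S(n) = -9 + 3*((((n**2 - 5*n) - 3) + n)*7) = -9 + 3*(((-3 + n**2 - 5*n) + n)*7) = -9 + 3*((-3 + n**2 - 4*n)*7) = -9 + 3*(-21 - 28*n + 7*n**2) = -9 + (-63 - 84*n + 21*n**2) = -72 - 84*n + 21*n**2)
321 - S(l) = 321 - (-72 - 84*(-3/5) + 21*(-3/5)**2) = 321 - (-72 + 252/5 + 21*(9/25)) = 321 - (-72 + 252/5 + 189/25) = 321 - 1*(-351/25) = 321 + 351/25 = 8376/25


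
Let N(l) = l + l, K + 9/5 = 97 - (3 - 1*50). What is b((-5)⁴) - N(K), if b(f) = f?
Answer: 1703/5 ≈ 340.60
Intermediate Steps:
K = 711/5 (K = -9/5 + (97 - (3 - 1*50)) = -9/5 + (97 - (3 - 50)) = -9/5 + (97 - 1*(-47)) = -9/5 + (97 + 47) = -9/5 + 144 = 711/5 ≈ 142.20)
N(l) = 2*l
b((-5)⁴) - N(K) = (-5)⁴ - 2*711/5 = 625 - 1*1422/5 = 625 - 1422/5 = 1703/5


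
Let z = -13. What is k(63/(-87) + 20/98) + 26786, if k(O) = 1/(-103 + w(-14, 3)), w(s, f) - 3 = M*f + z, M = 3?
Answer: 2785743/104 ≈ 26786.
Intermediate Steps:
w(s, f) = -10 + 3*f (w(s, f) = 3 + (3*f - 13) = 3 + (-13 + 3*f) = -10 + 3*f)
k(O) = -1/104 (k(O) = 1/(-103 + (-10 + 3*3)) = 1/(-103 + (-10 + 9)) = 1/(-103 - 1) = 1/(-104) = -1/104)
k(63/(-87) + 20/98) + 26786 = -1/104 + 26786 = 2785743/104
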